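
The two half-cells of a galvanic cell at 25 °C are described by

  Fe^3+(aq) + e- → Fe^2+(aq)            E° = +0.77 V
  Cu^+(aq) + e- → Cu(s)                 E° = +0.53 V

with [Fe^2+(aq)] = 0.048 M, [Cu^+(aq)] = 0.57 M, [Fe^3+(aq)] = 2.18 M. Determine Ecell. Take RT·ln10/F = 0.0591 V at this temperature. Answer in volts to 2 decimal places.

Fe³⁺/Fe²⁺ is reduced (cathode, E° = +0.77 V) and Cu⁺/Cu is oxidized (anode).
The standard potential is +0.77 − (+0.53) = +0.24 V and the balanced reaction transfers n = 1 electron.
The balanced reaction is Fe^3+(aq) + Cu(s) → Fe^2+(aq) + Cu^+(aq), so Q = ([Fe^2+(aq)]·[Cu^+(aq)]) / [Fe^3+(aq)] = 0.0126 and log Q = −1.901.
Applying E = E° − (RT ln10/nF)·log Q gives +0.24 − (0.0591/1)(−1.901) = +0.35 V.

+0.35 V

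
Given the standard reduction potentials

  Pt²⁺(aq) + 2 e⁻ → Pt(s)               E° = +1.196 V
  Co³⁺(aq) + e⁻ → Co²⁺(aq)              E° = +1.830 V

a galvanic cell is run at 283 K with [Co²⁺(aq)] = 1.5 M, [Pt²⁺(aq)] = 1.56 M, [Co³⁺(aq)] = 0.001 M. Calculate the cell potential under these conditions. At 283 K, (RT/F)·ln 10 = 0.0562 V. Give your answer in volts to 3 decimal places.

+0.450 V

Since E°(Co³⁺/Co²⁺) > E°(Pt²⁺/Pt), Co³⁺/Co²⁺ serves as the cathode.
E°cell = E°cat − E°an = +1.830 − (+1.196) = +0.634 V; n = 2.
Balancing gives 2 Co³⁺(aq) + Pt(s) → 2 Co²⁺(aq) + Pt²⁺(aq); hence Q = ([Co²⁺(aq)]^2·[Pt²⁺(aq)]) / [Co³⁺(aq)]^2 = 3.51×10^6 (log Q = 6.545).
Applying E = E° − (RT ln10/nF)·log Q gives +0.634 − (0.0562/2)(6.545) = +0.450 V.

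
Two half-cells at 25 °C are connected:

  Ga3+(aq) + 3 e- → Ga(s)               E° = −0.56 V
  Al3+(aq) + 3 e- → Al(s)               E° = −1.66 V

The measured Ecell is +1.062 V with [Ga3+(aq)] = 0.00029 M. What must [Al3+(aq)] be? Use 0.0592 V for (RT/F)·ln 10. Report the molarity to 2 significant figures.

0.024 M

Ga³⁺/Ga is the cathode (higher E°); E°cell = −0.56 − (−1.66) = +1.10 V with n = 3.
Rearranging E = E° − (0.0592/n)·log Q gives log Q = 3(+1.10 − (+1.062))/0.0592 = 1.926.
For Ga3+(aq) + Al(s) → Ga(s) + Al3+(aq), the reaction quotient is Q = [Al3+(aq)] / [Ga3+(aq)].
Isolating [Al3+(aq)] in Q = 10^{1.926} yields log [Al3+(aq)] = −1.612, i.e. 0.024 M.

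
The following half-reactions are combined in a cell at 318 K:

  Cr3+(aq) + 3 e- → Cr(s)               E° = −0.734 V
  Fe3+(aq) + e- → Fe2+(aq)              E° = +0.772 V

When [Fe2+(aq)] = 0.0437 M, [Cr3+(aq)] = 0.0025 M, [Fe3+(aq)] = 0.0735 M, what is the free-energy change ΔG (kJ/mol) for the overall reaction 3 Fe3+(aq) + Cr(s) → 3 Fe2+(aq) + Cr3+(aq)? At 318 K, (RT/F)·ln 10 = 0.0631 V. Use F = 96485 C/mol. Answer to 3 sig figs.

The standard cell potential is +0.772 − (−0.734) = +1.506 V, with n = 3 electrons in the balanced equation.
Q = ([Fe2+(aq)]^3·[Cr3+(aq)]) / [Fe3+(aq)]^3 = 0.000525, so log Q = −3.279 and E = +1.506 − (0.0631/3)(−3.279) = +1.5750 V.
Then ΔG = −nFE = −3 × 96485 × +1.5750 J/mol = −456 kJ/mol.

−456 kJ/mol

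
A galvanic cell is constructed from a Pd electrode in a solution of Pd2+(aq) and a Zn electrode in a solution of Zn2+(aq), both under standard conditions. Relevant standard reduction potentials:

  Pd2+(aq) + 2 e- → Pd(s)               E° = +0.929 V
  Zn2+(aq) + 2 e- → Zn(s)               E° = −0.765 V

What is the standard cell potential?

+1.694 V

The Pd²⁺/Pd couple has the higher E°, so Pd ion is reduced (cathode) and Zn is oxidized (anode).
E°cell = E°(cathode) − E°(anode) = +0.929 − (−0.765) = +1.694 V.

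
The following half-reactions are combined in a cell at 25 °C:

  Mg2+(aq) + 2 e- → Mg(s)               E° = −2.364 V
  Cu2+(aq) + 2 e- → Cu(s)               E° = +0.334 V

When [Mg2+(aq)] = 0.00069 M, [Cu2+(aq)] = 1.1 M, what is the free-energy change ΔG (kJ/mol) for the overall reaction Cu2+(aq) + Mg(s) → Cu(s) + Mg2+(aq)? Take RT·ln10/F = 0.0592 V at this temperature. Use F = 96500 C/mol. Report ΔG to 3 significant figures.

The standard cell potential is +0.334 − (−2.364) = +2.698 V, with n = 2 electrons in the balanced equation.
The reaction quotient is [Mg2+(aq)] / [Cu2+(aq)] = 0.000627; by Nernst, E = +2.698 − (0.0592/2)(−3.203) = +2.7928 V.
Then ΔG = −nFE = −2 × 96500 × +2.7928 J/mol = −539 kJ/mol.

−539 kJ/mol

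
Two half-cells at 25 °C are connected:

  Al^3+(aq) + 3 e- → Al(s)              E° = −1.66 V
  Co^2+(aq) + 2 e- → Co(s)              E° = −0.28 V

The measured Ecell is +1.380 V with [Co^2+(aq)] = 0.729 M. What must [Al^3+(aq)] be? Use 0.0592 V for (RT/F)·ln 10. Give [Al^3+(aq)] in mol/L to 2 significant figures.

0.62 M

The Co²⁺/Co couple has the larger reduction potential, so it is the cathode: E°cell = −0.28 − (−1.66) = +1.38 V and n = 6.
Rearranging E = E° − (0.0592/n)·log Q gives log Q = 6(+1.38 − (+1.380))/0.0592 = 0.000.
For 3 Co^2+(aq) + 2 Al(s) → 3 Co(s) + 2 Al^3+(aq), the reaction quotient is Q = [Al^3+(aq)]^2 / [Co^2+(aq)]^3.
Isolating [Al^3+(aq)] in Q = 10^{0.000} yields log [Al^3+(aq)] = −0.206, i.e. 0.62 M.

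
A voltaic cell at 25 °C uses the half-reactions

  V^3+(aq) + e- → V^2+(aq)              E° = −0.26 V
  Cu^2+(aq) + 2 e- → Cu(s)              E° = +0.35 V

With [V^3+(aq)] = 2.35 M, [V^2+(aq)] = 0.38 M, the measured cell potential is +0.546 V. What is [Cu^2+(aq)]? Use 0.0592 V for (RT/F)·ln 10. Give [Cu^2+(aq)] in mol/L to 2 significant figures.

With Cu²⁺/Cu at the cathode and V³⁺/V²⁺ at the anode, E°cell = +0.35 − (−0.26) = +0.61 V (n = 2).
Rearranging E = E° − (0.0592/n)·log Q gives log Q = 2(+0.61 − (+0.546))/0.0592 = 2.162.
The balanced reaction is Cu^2+(aq) + 2 V^2+(aq) → Cu(s) + 2 V^3+(aq), so Q = [V^3+(aq)]^2 / ([Cu^2+(aq)]·[V^2+(aq)]^2).
Isolating [Cu^2+(aq)] in Q = 10^{2.162} yields log [Cu^2+(aq)] = −0.579, i.e. 0.26 M.

0.26 M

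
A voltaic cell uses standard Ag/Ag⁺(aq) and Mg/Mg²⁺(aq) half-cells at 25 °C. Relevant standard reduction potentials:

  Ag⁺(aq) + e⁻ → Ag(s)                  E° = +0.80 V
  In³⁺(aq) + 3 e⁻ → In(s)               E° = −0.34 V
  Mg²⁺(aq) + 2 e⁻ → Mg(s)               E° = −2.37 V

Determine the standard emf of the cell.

The Ag⁺/Ag couple has the higher E°, so Ag ion is reduced (cathode) and Mg is oxidized (anode).
E°cell = E°(cathode) − E°(anode) = +0.80 − (−2.37) = +3.17 V.

+3.17 V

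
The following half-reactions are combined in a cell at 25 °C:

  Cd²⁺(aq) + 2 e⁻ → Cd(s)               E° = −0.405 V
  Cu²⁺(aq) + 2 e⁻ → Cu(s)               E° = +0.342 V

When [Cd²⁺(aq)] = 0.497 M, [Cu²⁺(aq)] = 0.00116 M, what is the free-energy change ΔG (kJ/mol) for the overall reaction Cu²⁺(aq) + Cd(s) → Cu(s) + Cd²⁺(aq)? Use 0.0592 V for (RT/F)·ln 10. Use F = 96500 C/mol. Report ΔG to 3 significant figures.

E°cell = +0.342 − (−0.405) = +0.747 V; the balanced reaction transfers n = 2 electrons.
Q = [Cd²⁺(aq)] / [Cu²⁺(aq)] = 428, so log Q = 2.632 and E = +0.747 − (0.0592/2)(2.632) = +0.6691 V.
Finally ΔG = −nFE = −(2)(96500 C/mol)(+0.6691 V) = −129 kJ/mol.

−129 kJ/mol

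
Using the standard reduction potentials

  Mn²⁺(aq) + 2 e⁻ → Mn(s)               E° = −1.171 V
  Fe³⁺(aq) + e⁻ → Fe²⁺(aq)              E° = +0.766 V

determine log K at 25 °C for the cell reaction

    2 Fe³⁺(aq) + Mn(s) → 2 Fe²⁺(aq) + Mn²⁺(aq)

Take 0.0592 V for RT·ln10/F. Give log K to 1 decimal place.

log K = 65.4

The Fe³⁺/Fe²⁺ couple is reduced (cathode); E°cell = +0.766 − (−1.171) = +1.937 V with n = 2.
At equilibrium E = 0, so log K = nE°cell / 0.0592 = (2)(+1.937) / 0.0592 = 65.4.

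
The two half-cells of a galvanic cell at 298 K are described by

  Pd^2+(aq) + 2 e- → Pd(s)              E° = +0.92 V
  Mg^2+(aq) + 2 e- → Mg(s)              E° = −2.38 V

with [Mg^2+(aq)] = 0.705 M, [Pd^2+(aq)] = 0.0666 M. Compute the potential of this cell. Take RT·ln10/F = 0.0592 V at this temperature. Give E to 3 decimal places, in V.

+3.270 V

Since E°(Pd²⁺/Pd) > E°(Mg²⁺/Mg), Pd²⁺/Pd serves as the cathode.
The standard potential is +0.92 − (−2.38) = +3.30 V and the balanced reaction transfers n = 2 electrons.
The balanced reaction is Pd^2+(aq) + Mg(s) → Pd(s) + Mg^2+(aq), so Q = [Mg^2+(aq)] / [Pd^2+(aq)] = 10.6 and log Q = 1.025.
E = E° − (0.0592/n)·log Q = +3.30 − (0.0592/2)(1.025) = +3.270 V.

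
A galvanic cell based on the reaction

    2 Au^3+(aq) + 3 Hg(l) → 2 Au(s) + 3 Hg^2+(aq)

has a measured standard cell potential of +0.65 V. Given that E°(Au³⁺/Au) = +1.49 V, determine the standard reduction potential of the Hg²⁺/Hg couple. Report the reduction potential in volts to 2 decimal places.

In the reaction as written the Au³⁺/Au couple is reduced (cathode) and Hg²⁺/Hg is oxidized (anode), so E°cell = E°(Au³⁺/Au) − E°(Hg²⁺/Hg).
E°(Hg²⁺/Hg) = E°(cathode) − E°cell = +1.49 − (+0.65) = +0.84 V.

+0.84 V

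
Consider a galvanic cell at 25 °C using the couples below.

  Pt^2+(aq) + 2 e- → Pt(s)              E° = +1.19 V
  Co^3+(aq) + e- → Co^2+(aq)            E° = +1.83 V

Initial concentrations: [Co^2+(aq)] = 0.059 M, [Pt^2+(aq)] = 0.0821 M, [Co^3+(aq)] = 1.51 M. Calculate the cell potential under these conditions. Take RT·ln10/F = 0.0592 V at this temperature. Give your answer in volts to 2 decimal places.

+0.76 V

Since E°(Co³⁺/Co²⁺) > E°(Pt²⁺/Pt), Co³⁺/Co²⁺ serves as the cathode.
The standard potential is +1.83 − (+1.19) = +0.64 V and the balanced reaction transfers n = 2 electrons.
The balanced reaction is 2 Co^3+(aq) + Pt(s) → 2 Co^2+(aq) + Pt^2+(aq), so Q = ([Co^2+(aq)]^2·[Pt^2+(aq)]) / [Co^3+(aq)]^2 = 0.000125 and log Q = −3.902.
By the Nernst equation, E = +0.64 − (0.0592/2)·(−3.902) = +0.76 V.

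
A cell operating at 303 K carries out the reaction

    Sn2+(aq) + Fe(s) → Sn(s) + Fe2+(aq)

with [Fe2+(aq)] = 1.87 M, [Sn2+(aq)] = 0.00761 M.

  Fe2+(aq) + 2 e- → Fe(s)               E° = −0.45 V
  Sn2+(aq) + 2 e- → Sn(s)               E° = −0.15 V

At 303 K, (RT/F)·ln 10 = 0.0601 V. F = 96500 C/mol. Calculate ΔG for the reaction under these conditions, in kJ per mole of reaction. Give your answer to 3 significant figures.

E°cell = −0.15 − (−0.45) = +0.30 V; the balanced reaction transfers n = 2 electrons.
Here Q = [Fe2+(aq)] / [Sn2+(aq)] = 246 (log Q = 2.390), giving E = +0.30 − (0.0601/2)·(2.390) = +0.2282 V.
ΔG = −nFE = −(2)(96500)(+0.2282) J/mol = −44.0 kJ/mol.

−44.0 kJ/mol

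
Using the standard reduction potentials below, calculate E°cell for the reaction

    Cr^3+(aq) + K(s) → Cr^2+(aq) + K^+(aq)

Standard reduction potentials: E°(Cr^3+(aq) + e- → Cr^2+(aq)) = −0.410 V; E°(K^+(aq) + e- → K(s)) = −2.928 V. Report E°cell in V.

Cr^3+(aq) gains electrons, so the Cr³⁺/Cr²⁺ couple is the cathode; the K⁺/K couple is the anode.
E°cell = E°(cathode) − E°(anode) = −0.410 − (−2.928) = +2.518 V.

+2.518 V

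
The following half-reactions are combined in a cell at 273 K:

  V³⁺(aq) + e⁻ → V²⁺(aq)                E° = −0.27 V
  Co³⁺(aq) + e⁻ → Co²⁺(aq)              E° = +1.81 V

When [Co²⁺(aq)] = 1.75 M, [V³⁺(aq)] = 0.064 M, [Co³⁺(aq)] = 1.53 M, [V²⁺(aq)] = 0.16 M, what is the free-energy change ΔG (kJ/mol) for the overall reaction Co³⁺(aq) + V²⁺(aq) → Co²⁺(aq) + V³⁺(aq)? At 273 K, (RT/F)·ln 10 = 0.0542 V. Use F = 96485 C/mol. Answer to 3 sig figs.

−202 kJ/mol

E°cell = +1.81 − (−0.27) = +2.08 V; the balanced reaction transfers n = 1 electron.
Q = ([Co²⁺(aq)]·[V³⁺(aq)]) / ([Co³⁺(aq)]·[V²⁺(aq)]) = 0.458, so log Q = −0.340 and E = +2.08 − (0.0542/1)(−0.340) = +2.0984 V.
Then ΔG = −nFE = −1 × 96485 × +2.0984 J/mol = −202 kJ/mol.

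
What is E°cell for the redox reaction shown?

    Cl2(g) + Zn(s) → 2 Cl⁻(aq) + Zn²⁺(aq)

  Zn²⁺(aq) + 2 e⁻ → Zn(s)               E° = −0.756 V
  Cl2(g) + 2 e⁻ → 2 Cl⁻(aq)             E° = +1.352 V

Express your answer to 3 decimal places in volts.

Cl2(g) gains electrons, so the Cl₂/Cl⁻ couple is the cathode; the Zn²⁺/Zn couple is the anode.
E°cell = E°(cathode) − E°(anode) = +1.352 − (−0.756) = +2.108 V.

+2.108 V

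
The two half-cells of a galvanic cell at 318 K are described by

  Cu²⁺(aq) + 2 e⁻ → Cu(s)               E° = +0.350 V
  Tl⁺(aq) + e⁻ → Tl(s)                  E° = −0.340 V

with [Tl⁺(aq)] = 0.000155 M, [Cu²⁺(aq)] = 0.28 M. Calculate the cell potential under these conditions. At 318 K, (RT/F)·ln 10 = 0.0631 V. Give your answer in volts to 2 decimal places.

+0.91 V

The Cu²⁺/Cu couple has the more positive E°, so it is the cathode; Tl⁺/Tl is the anode.
E°cell = +0.350 − (−0.340) = +0.690 V, with n = 2 electrons transferred.
Balancing gives Cu²⁺(aq) + 2 Tl(s) → Cu(s) + 2 Tl⁺(aq); hence Q = [Tl⁺(aq)]^2 / [Cu²⁺(aq)] = 8.58×10^−8 (log Q = −7.066).
Applying E = E° − (RT ln10/nF)·log Q gives +0.690 − (0.0631/2)(−7.066) = +0.91 V.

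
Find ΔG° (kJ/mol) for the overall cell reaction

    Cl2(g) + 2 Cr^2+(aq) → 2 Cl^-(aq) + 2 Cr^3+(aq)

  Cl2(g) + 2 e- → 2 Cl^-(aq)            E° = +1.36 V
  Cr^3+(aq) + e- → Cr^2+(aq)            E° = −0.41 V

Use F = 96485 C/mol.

In the reaction as written Cl2(g) is reduced, so the Cl₂/Cl⁻ couple is the cathode and Cr³⁺/Cr²⁺ is the anode.
E°cell = +1.36 − (−0.41) = +1.77 V; balancing electrons gives n = 2.
ΔG° = −nFE°cell = −(2)(96485)(+1.77) J/mol = −342 kJ/mol.

−342 kJ/mol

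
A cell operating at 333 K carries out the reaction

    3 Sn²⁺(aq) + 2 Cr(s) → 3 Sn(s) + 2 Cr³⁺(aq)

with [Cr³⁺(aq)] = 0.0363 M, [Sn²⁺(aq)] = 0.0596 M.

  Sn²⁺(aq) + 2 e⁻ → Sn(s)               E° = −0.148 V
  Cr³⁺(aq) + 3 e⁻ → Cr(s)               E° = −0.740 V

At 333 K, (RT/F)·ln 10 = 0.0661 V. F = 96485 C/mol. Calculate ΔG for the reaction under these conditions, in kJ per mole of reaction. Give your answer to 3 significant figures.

−338 kJ/mol

With Sn²⁺/Sn reduced at the cathode, E°cell = −0.148 − (−0.740) = +0.592 V and n = 6.
Q = [Cr³⁺(aq)]^2 / [Sn²⁺(aq)]^3 = 6.22, so log Q = 0.794 and E = +0.592 − (0.0661/6)(0.794) = +0.5833 V.
Then ΔG = −nFE = −6 × 96485 × +0.5833 J/mol = −338 kJ/mol.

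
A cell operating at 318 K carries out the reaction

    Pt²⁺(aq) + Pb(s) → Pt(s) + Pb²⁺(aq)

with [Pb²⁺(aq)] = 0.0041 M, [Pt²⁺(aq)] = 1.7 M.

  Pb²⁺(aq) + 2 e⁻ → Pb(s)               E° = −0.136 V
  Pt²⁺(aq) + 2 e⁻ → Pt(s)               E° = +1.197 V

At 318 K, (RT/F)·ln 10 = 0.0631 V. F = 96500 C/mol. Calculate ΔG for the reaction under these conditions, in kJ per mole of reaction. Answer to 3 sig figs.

The standard cell potential is +1.197 − (−0.136) = +1.333 V, with n = 2 electrons in the balanced equation.
Here Q = [Pb²⁺(aq)] / [Pt²⁺(aq)] = 0.00241 (log Q = −2.618), giving E = +1.333 − (0.0631/2)·(−2.618) = +1.4156 V.
Finally ΔG = −nFE = −(2)(96500 C/mol)(+1.4156 V) = −273 kJ/mol.

−273 kJ/mol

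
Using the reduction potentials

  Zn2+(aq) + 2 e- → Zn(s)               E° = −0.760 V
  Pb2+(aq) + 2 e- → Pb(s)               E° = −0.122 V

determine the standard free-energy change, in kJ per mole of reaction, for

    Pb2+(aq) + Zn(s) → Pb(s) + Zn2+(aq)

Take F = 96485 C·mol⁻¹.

−123 kJ/mol

In the reaction as written Pb2+(aq) is reduced, so the Pb²⁺/Pb couple is the cathode and Zn²⁺/Zn is the anode.
E°cell = −0.122 − (−0.760) = +0.638 V; balancing electrons gives n = 2.
ΔG° = −nFE°cell = −(2)(96485)(+0.638) J/mol = −123 kJ/mol.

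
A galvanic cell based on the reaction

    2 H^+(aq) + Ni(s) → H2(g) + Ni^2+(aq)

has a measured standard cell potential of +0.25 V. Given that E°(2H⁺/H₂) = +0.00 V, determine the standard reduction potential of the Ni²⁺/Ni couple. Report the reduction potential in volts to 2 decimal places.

In the reaction as written the 2H⁺/H₂ couple is reduced (cathode) and Ni²⁺/Ni is oxidized (anode), so E°cell = E°(2H⁺/H₂) − E°(Ni²⁺/Ni).
E°(Ni²⁺/Ni) = E°(cathode) − E°cell = +0.00 − (+0.25) = −0.25 V.

−0.25 V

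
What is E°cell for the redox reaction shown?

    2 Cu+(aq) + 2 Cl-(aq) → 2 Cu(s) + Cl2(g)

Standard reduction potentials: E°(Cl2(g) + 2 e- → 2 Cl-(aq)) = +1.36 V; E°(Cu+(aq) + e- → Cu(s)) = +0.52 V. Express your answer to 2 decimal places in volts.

−0.84 V

Cu+(aq) gains electrons, so the Cu⁺/Cu couple is the cathode; the Cl₂/Cl⁻ couple is the anode.
E°cell = E°(cathode) − E°(anode) = +0.52 − (+1.36) = −0.84 V.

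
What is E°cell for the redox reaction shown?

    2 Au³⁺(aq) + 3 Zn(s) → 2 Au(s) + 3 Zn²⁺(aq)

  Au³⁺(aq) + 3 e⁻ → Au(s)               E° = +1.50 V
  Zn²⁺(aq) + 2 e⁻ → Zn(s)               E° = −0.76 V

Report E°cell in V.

+2.26 V

In the reaction as written, Au³⁺(aq) is reduced (cathode) and Zn²⁺(aq) is produced by oxidation at the anode.
E°cell = E°(cathode) − E°(anode) = +1.50 − (−0.76) = +2.26 V.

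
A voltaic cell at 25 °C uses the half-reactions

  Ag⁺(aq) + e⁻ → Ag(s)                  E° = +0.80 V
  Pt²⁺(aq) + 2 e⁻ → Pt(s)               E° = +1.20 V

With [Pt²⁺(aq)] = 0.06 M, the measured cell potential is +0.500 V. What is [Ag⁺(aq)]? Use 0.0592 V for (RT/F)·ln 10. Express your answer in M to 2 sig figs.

The Pt²⁺/Pt couple has the larger reduction potential, so it is the cathode: E°cell = +1.20 − (+0.80) = +0.40 V and n = 2.
From the Nernst equation, log Q = n(E° − E)/0.0592 = 2·(+0.40 − (+0.500))/0.0592 = −3.378.
For Pt²⁺(aq) + 2 Ag(s) → Pt(s) + 2 Ag⁺(aq), the reaction quotient is Q = [Ag⁺(aq)]^2 / [Pt²⁺(aq)].
Isolating [Ag⁺(aq)] in Q = 10^{−3.378} yields log [Ag⁺(aq)] = −2.300, i.e. 0.0050 M.

0.0050 M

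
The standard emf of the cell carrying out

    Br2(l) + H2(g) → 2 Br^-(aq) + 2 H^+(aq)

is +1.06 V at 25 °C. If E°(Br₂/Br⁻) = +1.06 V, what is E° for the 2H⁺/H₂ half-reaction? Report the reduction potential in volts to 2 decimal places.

+0.00 V

In the reaction as written the Br₂/Br⁻ couple is reduced (cathode) and 2H⁺/H₂ is oxidized (anode), so E°cell = E°(Br₂/Br⁻) − E°(2H⁺/H₂).
E°(2H⁺/H₂) = E°(cathode) − E°cell = +1.06 − (+1.06) = +0.00 V.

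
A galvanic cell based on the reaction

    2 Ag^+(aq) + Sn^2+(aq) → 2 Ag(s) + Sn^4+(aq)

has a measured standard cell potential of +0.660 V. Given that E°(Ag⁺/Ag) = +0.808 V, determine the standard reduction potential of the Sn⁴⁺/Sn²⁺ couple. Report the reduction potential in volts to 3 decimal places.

+0.148 V

In the reaction as written the Ag⁺/Ag couple is reduced (cathode) and Sn⁴⁺/Sn²⁺ is oxidized (anode), so E°cell = E°(Ag⁺/Ag) − E°(Sn⁴⁺/Sn²⁺).
E°(Sn⁴⁺/Sn²⁺) = E°(cathode) − E°cell = +0.808 − (+0.660) = +0.148 V.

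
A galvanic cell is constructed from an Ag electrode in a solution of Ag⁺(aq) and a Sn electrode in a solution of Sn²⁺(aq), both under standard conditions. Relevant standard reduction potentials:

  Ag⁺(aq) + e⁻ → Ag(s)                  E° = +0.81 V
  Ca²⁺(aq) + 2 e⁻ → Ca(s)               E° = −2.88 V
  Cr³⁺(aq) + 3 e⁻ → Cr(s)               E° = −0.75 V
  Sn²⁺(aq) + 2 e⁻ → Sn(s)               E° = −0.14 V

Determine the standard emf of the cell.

+0.95 V

Of the two couples in this cell, the one with the more positive reduction potential is reduced at the cathode: here that is Ag⁺/Ag (+0.81 V); Sn²⁺/Sn (−0.14 V) is the anode.
E°cell = E°(cathode) − E°(anode) = +0.81 − (−0.14) = +0.95 V.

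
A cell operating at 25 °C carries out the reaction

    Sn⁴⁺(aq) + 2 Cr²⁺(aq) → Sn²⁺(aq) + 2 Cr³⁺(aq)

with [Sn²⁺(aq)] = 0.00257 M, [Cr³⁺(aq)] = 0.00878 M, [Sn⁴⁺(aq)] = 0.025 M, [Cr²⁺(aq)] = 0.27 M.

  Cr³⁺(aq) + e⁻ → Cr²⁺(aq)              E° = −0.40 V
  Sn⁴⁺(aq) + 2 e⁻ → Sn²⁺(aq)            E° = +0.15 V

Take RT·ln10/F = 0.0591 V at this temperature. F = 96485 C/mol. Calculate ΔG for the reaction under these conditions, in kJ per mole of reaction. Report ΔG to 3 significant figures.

E°cell = +0.15 − (−0.40) = +0.55 V; the balanced reaction transfers n = 2 electrons.
The reaction quotient is ([Sn²⁺(aq)]·[Cr³⁺(aq)]^2) / ([Sn⁴⁺(aq)]·[Cr²⁺(aq)]^2) = 0.000109; by Nernst, E = +0.55 − (0.0591/2)(−3.964) = +0.6671 V.
Then ΔG = −nFE = −2 × 96485 × +0.6671 J/mol = −129 kJ/mol.

−129 kJ/mol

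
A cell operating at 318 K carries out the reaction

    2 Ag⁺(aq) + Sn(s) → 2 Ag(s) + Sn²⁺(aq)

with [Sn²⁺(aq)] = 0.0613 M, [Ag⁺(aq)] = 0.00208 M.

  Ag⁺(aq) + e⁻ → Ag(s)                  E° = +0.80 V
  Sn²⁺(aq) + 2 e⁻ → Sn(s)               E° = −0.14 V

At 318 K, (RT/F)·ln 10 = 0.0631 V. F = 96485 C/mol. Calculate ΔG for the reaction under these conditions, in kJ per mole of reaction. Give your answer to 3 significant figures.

With Ag⁺/Ag reduced at the cathode, E°cell = +0.80 − (−0.14) = +0.94 V and n = 2.
The reaction quotient is [Sn²⁺(aq)] / [Ag⁺(aq)]^2 = 1.42×10^4; by Nernst, E = +0.94 − (0.0631/2)(4.151) = +0.8090 V.
Finally ΔG = −nFE = −(2)(96485 C/mol)(+0.8090 V) = −156 kJ/mol.

−156 kJ/mol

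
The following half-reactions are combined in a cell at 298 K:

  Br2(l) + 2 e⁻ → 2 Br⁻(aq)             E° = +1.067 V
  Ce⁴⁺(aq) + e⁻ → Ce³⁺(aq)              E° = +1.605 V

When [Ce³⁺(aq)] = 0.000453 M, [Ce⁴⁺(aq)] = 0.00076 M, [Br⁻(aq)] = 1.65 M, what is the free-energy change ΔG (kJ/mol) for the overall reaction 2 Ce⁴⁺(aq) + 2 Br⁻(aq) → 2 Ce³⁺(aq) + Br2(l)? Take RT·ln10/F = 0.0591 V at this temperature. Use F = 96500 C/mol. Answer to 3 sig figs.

−109 kJ/mol

With Ce⁴⁺/Ce³⁺ reduced at the cathode, E°cell = +1.605 − (+1.067) = +0.538 V and n = 2.
The reaction quotient is [Ce³⁺(aq)]^2 / ([Ce⁴⁺(aq)]^2·[Br⁻(aq)]^2) = 0.13; by Nernst, E = +0.538 − (0.0591/2)(−0.884) = +0.5641 V.
Then ΔG = −nFE = −2 × 96500 × +0.5641 J/mol = −109 kJ/mol.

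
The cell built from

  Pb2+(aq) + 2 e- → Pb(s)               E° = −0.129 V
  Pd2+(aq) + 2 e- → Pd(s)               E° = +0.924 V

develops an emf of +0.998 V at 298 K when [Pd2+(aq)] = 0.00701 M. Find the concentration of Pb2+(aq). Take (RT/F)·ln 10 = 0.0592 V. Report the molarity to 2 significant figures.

0.51 M

Pd²⁺/Pd is the cathode (higher E°); E°cell = +0.924 − (−0.129) = +1.053 V with n = 2.
Since E = E° − (0.0592/n)·log Q, log Q = n(E° − E)/0.0592 = 1.858.
The balanced reaction is Pd2+(aq) + Pb(s) → Pd(s) + Pb2+(aq), so Q = [Pb2+(aq)] / [Pd2+(aq)].
Isolating [Pb2+(aq)] in Q = 10^{1.858} yields log [Pb2+(aq)] = −0.296, i.e. 0.51 M.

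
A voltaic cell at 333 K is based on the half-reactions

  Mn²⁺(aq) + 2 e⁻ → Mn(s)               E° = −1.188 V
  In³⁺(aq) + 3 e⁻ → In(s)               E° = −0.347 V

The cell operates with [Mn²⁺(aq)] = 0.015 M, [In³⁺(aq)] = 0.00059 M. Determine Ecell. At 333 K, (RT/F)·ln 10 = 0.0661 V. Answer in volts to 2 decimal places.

+0.83 V

Since E°(In³⁺/In) > E°(Mn²⁺/Mn), In³⁺/In serves as the cathode.
The standard potential is −0.347 − (−1.188) = +0.841 V and the balanced reaction transfers n = 6 electrons.
For the overall reaction 2 In³⁺(aq) + 3 Mn(s) → 2 In(s) + 3 Mn²⁺(aq), Q = [Mn²⁺(aq)]^3 / [In³⁺(aq)]^2 = 9.7, giving log Q = 0.987.
E = E° − (0.0661/n)·log Q = +0.841 − (0.0661/6)(0.987) = +0.83 V.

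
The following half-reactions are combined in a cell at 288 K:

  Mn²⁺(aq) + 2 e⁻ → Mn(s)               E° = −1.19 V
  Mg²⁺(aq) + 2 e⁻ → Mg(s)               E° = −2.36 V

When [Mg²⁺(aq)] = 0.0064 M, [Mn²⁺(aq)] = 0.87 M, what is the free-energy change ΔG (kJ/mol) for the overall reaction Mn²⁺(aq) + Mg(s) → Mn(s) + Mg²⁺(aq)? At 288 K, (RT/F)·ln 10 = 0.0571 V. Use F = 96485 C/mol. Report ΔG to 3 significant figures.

The standard cell potential is −1.19 − (−2.36) = +1.17 V, with n = 2 electrons in the balanced equation.
Here Q = [Mg²⁺(aq)] / [Mn²⁺(aq)] = 0.00736 (log Q = −2.133), giving E = +1.17 − (0.0571/2)·(−2.133) = +1.2309 V.
Then ΔG = −nFE = −2 × 96485 × +1.2309 J/mol = −238 kJ/mol.

−238 kJ/mol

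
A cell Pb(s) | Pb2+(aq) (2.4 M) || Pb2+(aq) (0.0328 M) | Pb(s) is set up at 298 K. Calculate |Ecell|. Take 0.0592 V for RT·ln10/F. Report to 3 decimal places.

For a concentration cell E°cell = 0, since both electrodes use the same couple.
The compartment with the higher Pb2+(aq) concentration (2.4 M) acts as the cathode; ions are reduced there and produced at the dilute (0.0328 M) anode.
With n = 2, Ecell = −(0.0592/2)·log([dilute]/[conc]) = −(0.0592/2)·log(0.0328/2.4) = +0.055 V.

0.055 V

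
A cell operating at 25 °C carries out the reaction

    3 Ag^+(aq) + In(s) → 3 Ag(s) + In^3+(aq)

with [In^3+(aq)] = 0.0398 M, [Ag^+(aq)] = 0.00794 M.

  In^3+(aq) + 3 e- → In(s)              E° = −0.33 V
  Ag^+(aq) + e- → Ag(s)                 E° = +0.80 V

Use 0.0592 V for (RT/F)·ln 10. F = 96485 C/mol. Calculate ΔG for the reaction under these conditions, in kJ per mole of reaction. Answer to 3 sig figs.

−299 kJ/mol

The standard cell potential is +0.80 − (−0.33) = +1.13 V, with n = 3 electrons in the balanced equation.
The reaction quotient is [In^3+(aq)] / [Ag^+(aq)]^3 = 7.95×10^4; by Nernst, E = +1.13 − (0.0592/3)(4.900) = +1.0333 V.
Then ΔG = −nFE = −3 × 96485 × +1.0333 J/mol = −299 kJ/mol.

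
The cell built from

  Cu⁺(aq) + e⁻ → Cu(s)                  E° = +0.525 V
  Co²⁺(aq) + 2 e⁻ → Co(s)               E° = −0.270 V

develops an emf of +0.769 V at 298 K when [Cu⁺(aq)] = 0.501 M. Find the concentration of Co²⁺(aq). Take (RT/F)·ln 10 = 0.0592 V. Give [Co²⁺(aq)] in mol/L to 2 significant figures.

1.9 M

The Cu⁺/Cu couple has the larger reduction potential, so it is the cathode: E°cell = +0.525 − (−0.270) = +0.795 V and n = 2.
From the Nernst equation, log Q = n(E° − E)/0.0592 = 2·(+0.795 − (+0.769))/0.0592 = 0.878.
Balancing electrons gives 2 Cu⁺(aq) + Co(s) → 2 Cu(s) + Co²⁺(aq); thus Q = [Co²⁺(aq)] / [Cu⁺(aq)]^2.
Substituting the known concentrations and solving, log [Co²⁺(aq)] = 0.278 and [Co²⁺(aq)] = 1.9 M.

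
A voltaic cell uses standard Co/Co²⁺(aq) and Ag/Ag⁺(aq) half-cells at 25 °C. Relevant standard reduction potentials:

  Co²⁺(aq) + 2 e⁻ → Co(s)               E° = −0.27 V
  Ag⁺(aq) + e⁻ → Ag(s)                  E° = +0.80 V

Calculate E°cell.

+1.07 V

Of the two couples in this cell, the one with the more positive reduction potential is reduced at the cathode: here that is Ag⁺/Ag (+0.80 V); Co²⁺/Co (−0.27 V) is the anode.
E°cell = E°(cathode) − E°(anode) = +0.80 − (−0.27) = +1.07 V.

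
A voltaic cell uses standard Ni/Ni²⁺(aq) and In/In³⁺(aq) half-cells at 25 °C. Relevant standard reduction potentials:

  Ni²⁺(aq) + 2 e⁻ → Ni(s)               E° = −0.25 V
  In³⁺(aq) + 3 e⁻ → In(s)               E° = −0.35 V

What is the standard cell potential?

+0.10 V

The Ni²⁺/Ni couple has the higher E°, so Ni ion is reduced (cathode) and In is oxidized (anode).
E°cell = E°(cathode) − E°(anode) = −0.25 − (−0.35) = +0.10 V.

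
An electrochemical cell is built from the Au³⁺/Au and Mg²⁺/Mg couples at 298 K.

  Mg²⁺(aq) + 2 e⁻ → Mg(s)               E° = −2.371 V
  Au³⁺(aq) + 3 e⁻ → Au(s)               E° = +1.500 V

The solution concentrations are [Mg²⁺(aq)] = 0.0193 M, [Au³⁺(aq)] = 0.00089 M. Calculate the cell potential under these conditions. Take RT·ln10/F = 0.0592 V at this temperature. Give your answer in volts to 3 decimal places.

+3.862 V

Au³⁺/Au is reduced (cathode, E° = +1.500 V) and Mg²⁺/Mg is oxidized (anode).
E°cell = +1.500 − (−2.371) = +3.871 V, with n = 6 electrons transferred.
For the overall reaction 2 Au³⁺(aq) + 3 Mg(s) → 2 Au(s) + 3 Mg²⁺(aq), Q = [Mg²⁺(aq)]^3 / [Au³⁺(aq)]^2 = 9.08, giving log Q = 0.958.
By the Nernst equation, E = +3.871 − (0.0592/6)·(0.958) = +3.862 V.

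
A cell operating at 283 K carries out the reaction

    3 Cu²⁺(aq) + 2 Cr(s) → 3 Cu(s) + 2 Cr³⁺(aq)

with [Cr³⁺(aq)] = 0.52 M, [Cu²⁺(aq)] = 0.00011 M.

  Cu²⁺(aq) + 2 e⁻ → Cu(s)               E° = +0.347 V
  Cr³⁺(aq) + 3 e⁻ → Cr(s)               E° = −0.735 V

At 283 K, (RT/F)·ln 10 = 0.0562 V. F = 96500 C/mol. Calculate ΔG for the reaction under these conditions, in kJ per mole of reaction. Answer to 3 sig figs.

−565 kJ/mol

E°cell = +0.347 − (−0.735) = +1.082 V; the balanced reaction transfers n = 6 electrons.
Q = [Cr³⁺(aq)]^2 / [Cu²⁺(aq)]^3 = 2.03×10^11, so log Q = 11.308 and E = +1.082 − (0.0562/6)(11.308) = +0.9761 V.
Then ΔG = −nFE = −6 × 96500 × +0.9761 J/mol = −565 kJ/mol.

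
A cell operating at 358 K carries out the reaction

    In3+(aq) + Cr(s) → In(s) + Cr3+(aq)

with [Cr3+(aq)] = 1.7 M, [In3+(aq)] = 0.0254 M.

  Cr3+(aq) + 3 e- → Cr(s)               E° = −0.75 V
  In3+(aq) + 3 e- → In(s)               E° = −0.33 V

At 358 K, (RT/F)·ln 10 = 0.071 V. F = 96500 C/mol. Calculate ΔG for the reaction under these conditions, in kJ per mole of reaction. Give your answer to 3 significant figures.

−109 kJ/mol

The standard cell potential is −0.33 − (−0.75) = +0.42 V, with n = 3 electrons in the balanced equation.
Q = [Cr3+(aq)] / [In3+(aq)] = 66.9, so log Q = 1.826 and E = +0.42 − (0.071/3)(1.826) = +0.3768 V.
ΔG = −nFE = −(3)(96500)(+0.3768) J/mol = −109 kJ/mol.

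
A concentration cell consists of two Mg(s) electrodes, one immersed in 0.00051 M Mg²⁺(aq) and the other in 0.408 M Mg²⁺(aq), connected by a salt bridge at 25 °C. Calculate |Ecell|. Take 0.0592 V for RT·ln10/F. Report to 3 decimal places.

For a concentration cell E°cell = 0, since both electrodes use the same couple.
The compartment with the higher Mg²⁺(aq) concentration (0.408 M) acts as the cathode; ions are reduced there and produced at the dilute (0.00051 M) anode.
With n = 2, Ecell = −(0.0592/2)·log([dilute]/[conc]) = −(0.0592/2)·log(0.00051/0.408) = +0.086 V.

0.086 V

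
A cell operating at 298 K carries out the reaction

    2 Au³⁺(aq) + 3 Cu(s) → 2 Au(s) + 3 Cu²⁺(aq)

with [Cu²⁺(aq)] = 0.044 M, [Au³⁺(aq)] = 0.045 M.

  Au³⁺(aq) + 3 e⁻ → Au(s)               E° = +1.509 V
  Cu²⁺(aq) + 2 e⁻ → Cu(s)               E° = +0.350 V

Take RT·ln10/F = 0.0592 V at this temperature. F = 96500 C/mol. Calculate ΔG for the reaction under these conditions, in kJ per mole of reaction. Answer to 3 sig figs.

−679 kJ/mol

E°cell = +1.509 − (+0.350) = +1.159 V; the balanced reaction transfers n = 6 electrons.
Here Q = [Cu²⁺(aq)]^3 / [Au³⁺(aq)]^2 = 0.0421 (log Q = −1.376), giving E = +1.159 − (0.0592/6)·(−1.376) = +1.1726 V.
ΔG = −nFE = −(6)(96500)(+1.1726) J/mol = −679 kJ/mol.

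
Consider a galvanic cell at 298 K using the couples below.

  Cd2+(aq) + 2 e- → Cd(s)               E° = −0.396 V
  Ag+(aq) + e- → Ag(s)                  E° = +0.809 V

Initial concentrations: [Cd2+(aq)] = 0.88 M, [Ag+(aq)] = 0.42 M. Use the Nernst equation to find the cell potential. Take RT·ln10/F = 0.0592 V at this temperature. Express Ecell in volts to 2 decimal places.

+1.18 V

The Ag⁺/Ag couple has the more positive E°, so it is the cathode; Cd²⁺/Cd is the anode.
E°cell = +0.809 − (−0.396) = +1.205 V, with n = 2 electrons transferred.
For the overall reaction 2 Ag+(aq) + Cd(s) → 2 Ag(s) + Cd2+(aq), Q = [Cd2+(aq)] / [Ag+(aq)]^2 = 4.99, giving log Q = 0.698.
E = E° − (0.0592/n)·log Q = +1.205 − (0.0592/2)(0.698) = +1.18 V.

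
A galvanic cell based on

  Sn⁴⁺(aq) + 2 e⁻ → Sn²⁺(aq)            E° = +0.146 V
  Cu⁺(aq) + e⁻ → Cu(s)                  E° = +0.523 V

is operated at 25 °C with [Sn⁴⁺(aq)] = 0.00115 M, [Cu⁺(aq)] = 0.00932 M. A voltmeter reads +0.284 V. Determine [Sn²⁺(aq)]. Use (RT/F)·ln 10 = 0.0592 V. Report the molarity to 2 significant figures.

0.0095 M

The Cu⁺/Cu couple has the larger reduction potential, so it is the cathode: E°cell = +0.523 − (+0.146) = +0.377 V and n = 2.
Since E = E° − (0.0592/n)·log Q, log Q = n(E° − E)/0.0592 = 3.142.
The balanced reaction is 2 Cu⁺(aq) + Sn²⁺(aq) → 2 Cu(s) + Sn⁴⁺(aq), so Q = [Sn⁴⁺(aq)] / ([Cu⁺(aq)]^2·[Sn²⁺(aq)]).
Solving for the unknown gives log [Sn²⁺(aq)] = −2.020, so [Sn²⁺(aq)] ≈ 0.0095 M.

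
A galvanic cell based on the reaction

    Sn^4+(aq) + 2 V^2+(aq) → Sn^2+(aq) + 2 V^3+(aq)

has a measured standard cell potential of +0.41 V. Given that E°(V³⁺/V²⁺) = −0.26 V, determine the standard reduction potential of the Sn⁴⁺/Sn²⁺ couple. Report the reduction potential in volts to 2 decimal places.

In the reaction as written the Sn⁴⁺/Sn²⁺ couple is reduced (cathode) and V³⁺/V²⁺ is oxidized (anode), so E°cell = E°(Sn⁴⁺/Sn²⁺) − E°(V³⁺/V²⁺).
E°(Sn⁴⁺/Sn²⁺) = E°cell + E°(anode) = +0.41 + (−0.26) = +0.15 V.

+0.15 V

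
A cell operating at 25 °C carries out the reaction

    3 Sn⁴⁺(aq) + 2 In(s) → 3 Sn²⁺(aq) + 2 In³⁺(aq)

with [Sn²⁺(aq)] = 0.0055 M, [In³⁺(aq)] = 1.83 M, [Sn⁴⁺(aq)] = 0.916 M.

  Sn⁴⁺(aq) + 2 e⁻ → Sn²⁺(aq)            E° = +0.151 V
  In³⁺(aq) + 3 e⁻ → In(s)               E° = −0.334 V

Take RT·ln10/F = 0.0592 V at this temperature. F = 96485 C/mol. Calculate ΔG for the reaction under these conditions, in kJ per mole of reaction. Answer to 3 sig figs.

−316 kJ/mol

With Sn⁴⁺/Sn²⁺ reduced at the cathode, E°cell = +0.151 − (−0.334) = +0.485 V and n = 6.
The reaction quotient is ([Sn²⁺(aq)]^3·[In³⁺(aq)]^2) / [Sn⁴⁺(aq)]^3 = 7.25×10^−7; by Nernst, E = +0.485 − (0.0592/6)(−6.140) = +0.5456 V.
ΔG = −nFE = −(6)(96485)(+0.5456) J/mol = −316 kJ/mol.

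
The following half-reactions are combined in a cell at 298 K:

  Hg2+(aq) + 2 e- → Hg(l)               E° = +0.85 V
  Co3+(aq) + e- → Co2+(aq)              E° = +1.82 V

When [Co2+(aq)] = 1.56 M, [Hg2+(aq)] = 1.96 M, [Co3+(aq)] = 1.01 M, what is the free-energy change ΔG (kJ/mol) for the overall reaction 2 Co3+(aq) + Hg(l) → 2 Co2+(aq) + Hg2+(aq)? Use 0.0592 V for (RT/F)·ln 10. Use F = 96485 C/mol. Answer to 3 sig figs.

−183 kJ/mol

The standard cell potential is +1.82 − (+0.85) = +0.97 V, with n = 2 electrons in the balanced equation.
Here Q = ([Co2+(aq)]^2·[Hg2+(aq)]) / [Co3+(aq)]^2 = 4.68 (log Q = 0.670), giving E = +0.97 − (0.0592/2)·(0.670) = +0.9502 V.
Then ΔG = −nFE = −2 × 96485 × +0.9502 J/mol = −183 kJ/mol.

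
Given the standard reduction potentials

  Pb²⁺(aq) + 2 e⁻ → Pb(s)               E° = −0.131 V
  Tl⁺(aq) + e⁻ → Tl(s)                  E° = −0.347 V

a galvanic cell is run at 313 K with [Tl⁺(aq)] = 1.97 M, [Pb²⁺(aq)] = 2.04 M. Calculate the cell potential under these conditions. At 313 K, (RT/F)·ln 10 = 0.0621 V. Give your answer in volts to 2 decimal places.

Pb²⁺/Pb is reduced (cathode, E° = −0.131 V) and Tl⁺/Tl is oxidized (anode).
The standard potential is −0.131 − (−0.347) = +0.216 V and the balanced reaction transfers n = 2 electrons.
For the overall reaction Pb²⁺(aq) + 2 Tl(s) → Pb(s) + 2 Tl⁺(aq), Q = [Tl⁺(aq)]^2 / [Pb²⁺(aq)] = 1.9, giving log Q = 0.279.
By the Nernst equation, E = +0.216 − (0.0621/2)·(0.279) = +0.21 V.

+0.21 V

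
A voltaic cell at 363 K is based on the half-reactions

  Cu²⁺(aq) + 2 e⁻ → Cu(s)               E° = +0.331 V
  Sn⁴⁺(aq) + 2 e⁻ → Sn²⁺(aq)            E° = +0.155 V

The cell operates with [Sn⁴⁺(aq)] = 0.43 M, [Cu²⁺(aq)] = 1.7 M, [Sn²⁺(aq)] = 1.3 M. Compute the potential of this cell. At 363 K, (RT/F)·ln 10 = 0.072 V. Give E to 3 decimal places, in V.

+0.202 V

The Cu²⁺/Cu couple has the more positive E°, so it is the cathode; Sn⁴⁺/Sn²⁺ is the anode.
The standard potential is +0.331 − (+0.155) = +0.176 V and the balanced reaction transfers n = 2 electrons.
Balancing gives Cu²⁺(aq) + Sn²⁺(aq) → Cu(s) + Sn⁴⁺(aq); hence Q = [Sn⁴⁺(aq)] / ([Cu²⁺(aq)]·[Sn²⁺(aq)]) = 0.195 (log Q = −0.711).
E = E° − (0.072/n)·log Q = +0.176 − (0.072/2)(−0.711) = +0.202 V.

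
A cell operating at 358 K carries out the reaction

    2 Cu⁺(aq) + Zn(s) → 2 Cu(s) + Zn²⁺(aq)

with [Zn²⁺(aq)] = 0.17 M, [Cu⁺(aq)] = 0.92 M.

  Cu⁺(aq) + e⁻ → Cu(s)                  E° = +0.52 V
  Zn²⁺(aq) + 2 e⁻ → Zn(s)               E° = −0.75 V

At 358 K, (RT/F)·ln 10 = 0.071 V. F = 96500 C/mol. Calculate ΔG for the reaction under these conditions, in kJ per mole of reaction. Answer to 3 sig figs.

−250 kJ/mol

The standard cell potential is +0.52 − (−0.75) = +1.27 V, with n = 2 electrons in the balanced equation.
Here Q = [Zn²⁺(aq)] / [Cu⁺(aq)]^2 = 0.201 (log Q = −0.697), giving E = +1.27 − (0.071/2)·(−0.697) = +1.2947 V.
Then ΔG = −nFE = −2 × 96500 × +1.2947 J/mol = −250 kJ/mol.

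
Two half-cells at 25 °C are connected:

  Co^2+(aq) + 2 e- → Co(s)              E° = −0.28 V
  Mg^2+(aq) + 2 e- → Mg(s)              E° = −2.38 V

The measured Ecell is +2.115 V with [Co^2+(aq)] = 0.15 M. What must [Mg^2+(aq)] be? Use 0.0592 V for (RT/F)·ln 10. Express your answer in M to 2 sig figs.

0.047 M

Co²⁺/Co is the cathode (higher E°); E°cell = −0.28 − (−2.38) = +2.10 V with n = 2.
From the Nernst equation, log Q = n(E° − E)/0.0592 = 2·(+2.10 − (+2.115))/0.0592 = −0.507.
For Co^2+(aq) + Mg(s) → Co(s) + Mg^2+(aq), the reaction quotient is Q = [Mg^2+(aq)] / [Co^2+(aq)].
Solving for the unknown gives log [Mg^2+(aq)] = −1.331, so [Mg^2+(aq)] ≈ 0.047 M.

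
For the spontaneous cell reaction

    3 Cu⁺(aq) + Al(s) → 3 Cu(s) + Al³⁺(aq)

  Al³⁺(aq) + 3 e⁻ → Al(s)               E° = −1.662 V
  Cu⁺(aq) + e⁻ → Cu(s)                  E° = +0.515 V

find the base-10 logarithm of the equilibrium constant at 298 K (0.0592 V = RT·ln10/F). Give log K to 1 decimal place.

The Cu⁺/Cu couple is reduced (cathode); E°cell = +0.515 − (−1.662) = +2.177 V with n = 3.
At equilibrium E = 0, so log K = nE°cell / 0.0592 = (3)(+2.177) / 0.0592 = 110.3.

log K = 110.3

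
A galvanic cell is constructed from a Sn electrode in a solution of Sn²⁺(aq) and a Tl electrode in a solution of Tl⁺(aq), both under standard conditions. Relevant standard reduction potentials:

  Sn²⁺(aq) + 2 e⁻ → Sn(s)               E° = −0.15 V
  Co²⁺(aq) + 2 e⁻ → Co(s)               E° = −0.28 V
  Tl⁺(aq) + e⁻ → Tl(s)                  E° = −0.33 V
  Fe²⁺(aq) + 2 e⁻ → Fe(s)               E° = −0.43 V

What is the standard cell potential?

The Sn²⁺/Sn couple has the higher E°, so Sn ion is reduced (cathode) and Tl is oxidized (anode).
E°cell = E°(cathode) − E°(anode) = −0.15 − (−0.33) = +0.18 V.

+0.18 V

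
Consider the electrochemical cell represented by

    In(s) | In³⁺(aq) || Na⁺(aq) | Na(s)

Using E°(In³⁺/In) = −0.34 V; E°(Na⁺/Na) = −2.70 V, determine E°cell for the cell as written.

By convention the left-hand electrode in cell notation is the anode (oxidation) and the right-hand electrode is the cathode (reduction).
E°cell = E°(right) − E°(left) = −2.70 − (−0.34) = −2.36 V.
The negative sign shows that, as written, the cell would require an external voltage to drive the reaction.

−2.36 V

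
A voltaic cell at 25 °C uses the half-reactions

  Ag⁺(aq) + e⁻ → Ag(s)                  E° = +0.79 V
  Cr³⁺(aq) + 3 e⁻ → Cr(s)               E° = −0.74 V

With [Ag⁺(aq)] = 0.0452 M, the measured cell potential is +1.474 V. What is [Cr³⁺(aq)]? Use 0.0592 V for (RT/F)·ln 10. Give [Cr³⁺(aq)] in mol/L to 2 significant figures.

0.064 M

The Ag⁺/Ag couple has the larger reduction potential, so it is the cathode: E°cell = +0.79 − (−0.74) = +1.53 V and n = 3.
From the Nernst equation, log Q = n(E° − E)/0.0592 = 3·(+1.53 − (+1.474))/0.0592 = 2.838.
Balancing electrons gives 3 Ag⁺(aq) + Cr(s) → 3 Ag(s) + Cr³⁺(aq); thus Q = [Cr³⁺(aq)] / [Ag⁺(aq)]^3.
Substituting the known concentrations and solving, log [Cr³⁺(aq)] = −1.197 and [Cr³⁺(aq)] = 0.064 M.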